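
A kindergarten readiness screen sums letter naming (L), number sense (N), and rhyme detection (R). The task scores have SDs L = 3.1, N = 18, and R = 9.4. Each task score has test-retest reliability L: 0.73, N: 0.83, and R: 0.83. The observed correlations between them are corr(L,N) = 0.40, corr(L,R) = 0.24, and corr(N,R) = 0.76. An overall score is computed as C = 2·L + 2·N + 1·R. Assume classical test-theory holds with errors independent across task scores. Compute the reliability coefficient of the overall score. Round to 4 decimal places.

Var(C) = 2²·3.1² + 2²·18² + 9.4² + 2·[4·3.1·18·0.40 + 2·3.1·9.4·0.24 + 2·18·9.4·0.76] = 1422.8 + 720.902 = 2143.7.
Because errors are independent across components, Cov(Tᵢ,Tⱼ) = Cov(Xᵢ,Xⱼ); the off-diagonal part of the true-score variance is the same as above.
True-score variance = [2²·3.1²·0.73 + 2²·18²·0.83 + 9.4²·0.83] + 720.902 = 1177.08 + 720.902 = 1897.98.
Reliability = 1897.98 / 2143.7 = 0.8854.

0.8854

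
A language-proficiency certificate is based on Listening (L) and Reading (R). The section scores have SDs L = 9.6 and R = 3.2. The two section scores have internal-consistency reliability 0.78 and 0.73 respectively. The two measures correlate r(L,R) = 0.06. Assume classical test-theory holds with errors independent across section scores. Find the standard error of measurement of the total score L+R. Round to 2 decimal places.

4.80

Var(total) = 102.4 + 3.6864 = 106.086.
True-score variance = 79.36 + 3.6864 = 83.0464, so reliability = 0.7828.
Error variance = 106.086 − 83.0464 = 23.04; SEM = √23.04 = 4.80.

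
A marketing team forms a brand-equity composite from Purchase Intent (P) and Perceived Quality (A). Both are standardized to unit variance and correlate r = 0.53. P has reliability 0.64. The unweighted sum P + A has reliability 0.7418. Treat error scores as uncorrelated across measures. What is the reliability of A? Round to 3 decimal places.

Var(P+A) = 2 + 2·0.53 = 3.060.
True-score variance = ρ_P + ρ_A + 2·0.53, so 0.7418 = (0.64 + ρ_A + 1.06) / 3.060.
ρ_A = 0.7418·3.060 − 0.64 − 1.06 = 0.570.

0.570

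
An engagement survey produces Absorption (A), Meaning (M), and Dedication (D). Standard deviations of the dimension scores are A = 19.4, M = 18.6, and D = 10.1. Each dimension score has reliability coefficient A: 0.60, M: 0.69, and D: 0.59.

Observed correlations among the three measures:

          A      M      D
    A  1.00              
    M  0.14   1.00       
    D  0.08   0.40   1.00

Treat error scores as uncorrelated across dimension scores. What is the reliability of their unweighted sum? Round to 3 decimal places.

0.729

Var(A+M+D) = 19.4² + 18.6² + 10.1² + 2·[19.4·18.6·0.14 + 19.4·10.1·0.08 + 18.6·10.1·0.40] = 824.33 + 282.674 = 1107.
Because errors are independent across components, Cov(Tᵢ,Tⱼ) = Cov(Xᵢ,Xⱼ); the off-diagonal part of the true-score variance is the same as above.
True-score variance = [19.4²·0.60 + 18.6²·0.69 + 10.1²·0.59] + 282.674 = 524.714 + 282.674 = 807.388.
Reliability = 807.388 / 1107 = 0.729.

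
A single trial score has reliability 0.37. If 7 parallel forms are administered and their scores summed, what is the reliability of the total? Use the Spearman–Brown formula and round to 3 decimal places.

0.804

ρ_k = kρ / (1 + (k−1)ρ) = 7·0.37 / (1 + 6·0.37) = 2.590 / 3.220 = 0.804.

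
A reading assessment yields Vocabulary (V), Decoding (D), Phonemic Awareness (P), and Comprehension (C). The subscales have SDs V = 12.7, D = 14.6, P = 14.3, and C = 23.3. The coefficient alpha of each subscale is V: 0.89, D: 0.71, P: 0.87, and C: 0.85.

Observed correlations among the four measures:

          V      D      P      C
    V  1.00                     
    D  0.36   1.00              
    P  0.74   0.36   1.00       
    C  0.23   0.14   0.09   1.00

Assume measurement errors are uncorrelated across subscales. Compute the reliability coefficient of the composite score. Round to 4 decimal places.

Var(V+D+P+C) = 12.7² + 14.6² + 14.3² + 23.3² + 2·[12.7·14.6·0.36 + 12.7·14.3·0.74 + 12.7·23.3·0.23 + 14.6·14.3·0.36 + 14.6·23.3·0.14 + 14.3·23.3·0.09] = 1121.83 + 843.95 = 1965.78.
With uncorrelated errors the cross-covariances are all true-score covariance, so they carry over unchanged; only the diagonal terms shrink to ρᵢσᵢ².
True-score variance = [12.7²·0.89 + 14.6²·0.71 + 14.3²·0.87 + 23.3²·0.85] + 843.95 = 934.255 + 843.95 = 1778.2.
Reliability = 1778.2 / 1965.78 = 0.9046.

0.9046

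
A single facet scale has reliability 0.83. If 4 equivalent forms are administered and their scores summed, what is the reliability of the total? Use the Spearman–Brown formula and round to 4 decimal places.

0.9513

ρ_k = kρ / (1 + (k−1)ρ) = 4·0.83 / (1 + 3·0.83) = 3.320 / 3.490 = 0.9513.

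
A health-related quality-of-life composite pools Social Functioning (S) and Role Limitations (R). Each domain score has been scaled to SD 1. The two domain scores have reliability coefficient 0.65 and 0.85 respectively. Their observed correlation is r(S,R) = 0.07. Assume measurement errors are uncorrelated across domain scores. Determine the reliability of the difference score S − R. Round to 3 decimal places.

Var(S−R) = 1 + 1 − 2·0.07 = 2 − 0.14 = 1.86.
Under uncorrelated errors the observed covariances equal the true-score covariances, so only the own-variance terms attenuate.
True-score variance = [0.65 + 0.85] − 0.14 = 1.5 − 0.14 = 1.36.
Reliability = 1.36 / 1.86 = 0.731.

0.731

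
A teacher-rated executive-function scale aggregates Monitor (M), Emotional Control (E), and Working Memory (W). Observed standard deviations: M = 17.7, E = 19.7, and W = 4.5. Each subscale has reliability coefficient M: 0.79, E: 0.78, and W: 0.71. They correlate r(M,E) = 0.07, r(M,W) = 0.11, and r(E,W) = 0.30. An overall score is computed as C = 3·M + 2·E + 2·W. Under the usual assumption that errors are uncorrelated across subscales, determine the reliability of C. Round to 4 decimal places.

Var(C) = 3²·17.7² + 2²·19.7² + 2²·4.5² + 2·[6·17.7·19.7·0.07 + 6·17.7·4.5·0.11 + 4·19.7·4.5·0.30] = 4452.97 + 610.798 = 5063.77.
Because errors are independent across components, Cov(Tᵢ,Tⱼ) = Cov(Xᵢ,Xⱼ); the off-diagonal part of the true-score variance is the same as above.
True-score variance = [3²·17.7²·0.79 + 2²·19.7²·0.78 + 2²·4.5²·0.71] + 610.798 = 3495.84 + 610.798 = 4106.64.
Reliability = 4106.64 / 5063.77 = 0.8110.

0.8110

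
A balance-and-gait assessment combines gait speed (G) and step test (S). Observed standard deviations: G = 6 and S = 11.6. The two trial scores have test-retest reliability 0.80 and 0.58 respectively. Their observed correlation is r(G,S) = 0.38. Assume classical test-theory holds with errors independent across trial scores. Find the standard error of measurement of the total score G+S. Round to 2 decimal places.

7.98

Var(total) = 170.56 + 52.896 = 223.456.
True-score variance = 106.845 + 52.896 = 159.741, so reliability = 0.7149.
Error variance = 223.456 − 159.741 = 63.7152; SEM = √63.7152 = 7.98.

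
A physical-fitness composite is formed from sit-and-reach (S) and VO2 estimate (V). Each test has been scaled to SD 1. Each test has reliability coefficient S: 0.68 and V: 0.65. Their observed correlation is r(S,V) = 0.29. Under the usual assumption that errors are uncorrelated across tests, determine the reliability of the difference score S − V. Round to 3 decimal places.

0.528

Var(S−V) = 1 + 1 − 2·0.29 = 2 − 0.58 = 1.42.
Under uncorrelated errors the observed covariances equal the true-score covariances, so only the own-variance terms attenuate.
True-score variance = [0.68 + 0.65] − 0.58 = 1.33 − 0.58 = 0.75.
Reliability = 0.75 / 1.42 = 0.528.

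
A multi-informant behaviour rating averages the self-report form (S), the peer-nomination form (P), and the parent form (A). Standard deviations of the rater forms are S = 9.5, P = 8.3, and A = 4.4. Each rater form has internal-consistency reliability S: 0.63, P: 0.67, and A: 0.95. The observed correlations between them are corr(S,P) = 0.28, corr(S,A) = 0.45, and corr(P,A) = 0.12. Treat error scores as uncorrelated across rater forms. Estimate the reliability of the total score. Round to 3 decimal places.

Var(S+P+A) = 9.5² + 8.3² + 4.4² + 2·[9.5·8.3·0.28 + 9.5·4.4·0.45 + 8.3·4.4·0.12] = 178.5 + 90.5408 = 269.041.
Under uncorrelated errors the observed covariances equal the true-score covariances, so only the own-variance terms attenuate.
True-score variance = [9.5²·0.63 + 8.3²·0.67 + 4.4²·0.95] + 90.5408 = 121.406 + 90.5408 = 211.947.
Reliability = 211.947 / 269.041 = 0.788.

0.788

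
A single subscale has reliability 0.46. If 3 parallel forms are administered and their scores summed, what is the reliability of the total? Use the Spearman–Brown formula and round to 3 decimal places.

ρ_k = kρ / (1 + (k−1)ρ) = 3·0.46 / (1 + 2·0.46) = 1.380 / 1.920 = 0.719.

0.719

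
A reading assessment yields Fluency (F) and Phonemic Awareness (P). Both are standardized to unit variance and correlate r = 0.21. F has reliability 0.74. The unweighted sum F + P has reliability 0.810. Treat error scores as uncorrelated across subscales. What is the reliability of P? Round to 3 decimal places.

Var(F+P) = 2 + 2·0.21 = 2.420.
True-score variance = ρ_F + ρ_P + 2·0.21, so 0.810 = (0.74 + ρ_P + 0.42) / 2.420.
ρ_P = 0.810·2.420 − 0.74 − 0.42 = 0.800.

0.800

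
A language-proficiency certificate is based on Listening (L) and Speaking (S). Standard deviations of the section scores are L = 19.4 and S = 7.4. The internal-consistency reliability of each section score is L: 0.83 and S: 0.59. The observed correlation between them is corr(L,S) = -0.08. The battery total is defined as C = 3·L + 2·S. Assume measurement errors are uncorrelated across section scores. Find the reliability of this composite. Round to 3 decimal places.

Var(C) = 3²·19.4² + 2²·7.4² + 2·[6·19.4·7.4·(-0.08)] = 3606.28 − 137.818 = 3468.46.
Under uncorrelated errors the observed covariances equal the true-score covariances, so only the own-variance terms attenuate.
True-score variance = [3²·19.4²·0.83 + 2²·7.4²·0.59] − 137.818 = 2940.64 − 137.818 = 2802.83.
Reliability = 2802.83 / 3468.46 = 0.808.

0.808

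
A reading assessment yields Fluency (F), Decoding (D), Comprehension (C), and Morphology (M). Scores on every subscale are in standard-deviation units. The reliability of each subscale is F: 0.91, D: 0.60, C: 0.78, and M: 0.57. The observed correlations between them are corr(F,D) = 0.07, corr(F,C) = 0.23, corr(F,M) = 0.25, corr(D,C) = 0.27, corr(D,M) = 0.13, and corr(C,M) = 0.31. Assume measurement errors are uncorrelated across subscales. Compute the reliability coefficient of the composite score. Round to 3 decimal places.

Var(F+D+C+M) = 4 + 2·[0.07 + 0.23 + 0.25 + 0.27 + 0.13 + 0.31] = 4 + 2.52 = 6.52.
Under uncorrelated errors the observed covariances equal the true-score covariances, so only the own-variance terms attenuate.
True-score variance = [0.91 + 0.60 + 0.78 + 0.57] + 2.52 = 2.86 + 2.52 = 5.38.
Reliability = 5.38 / 6.52 = 0.825.

0.825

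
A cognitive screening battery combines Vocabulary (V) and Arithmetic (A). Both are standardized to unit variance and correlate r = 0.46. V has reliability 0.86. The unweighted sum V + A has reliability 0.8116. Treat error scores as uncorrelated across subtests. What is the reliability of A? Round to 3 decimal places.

Var(V+A) = 2 + 2·0.46 = 2.920.
True-score variance = ρ_V + ρ_A + 2·0.46, so 0.8116 = (0.86 + ρ_A + 0.92) / 2.920.
ρ_A = 0.8116·2.920 − 0.86 − 0.92 = 0.590.

0.590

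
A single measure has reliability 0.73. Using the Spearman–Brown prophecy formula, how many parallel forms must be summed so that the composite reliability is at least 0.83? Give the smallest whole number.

2

k ≥ ρ*(1−ρ₁)/(ρ₁(1−ρ*)) = 0.83·0.27 / (0.73·0.17) = 1.806.
Smallest integer k = 2.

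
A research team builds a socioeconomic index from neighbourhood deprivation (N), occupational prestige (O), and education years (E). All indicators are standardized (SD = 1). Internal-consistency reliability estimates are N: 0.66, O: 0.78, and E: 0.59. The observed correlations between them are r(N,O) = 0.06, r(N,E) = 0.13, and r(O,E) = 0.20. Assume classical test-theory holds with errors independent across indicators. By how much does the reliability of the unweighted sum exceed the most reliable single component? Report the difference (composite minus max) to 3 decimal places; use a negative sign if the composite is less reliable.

-0.037

Var(sum) = 3 + 0.78 = 3.78; true-score variance = 2.03 + 0.78 = 2.81; composite reliability = 0.7434.
Max component reliability = 0.7800.
Difference = 0.7434 − 0.7800 = -0.037.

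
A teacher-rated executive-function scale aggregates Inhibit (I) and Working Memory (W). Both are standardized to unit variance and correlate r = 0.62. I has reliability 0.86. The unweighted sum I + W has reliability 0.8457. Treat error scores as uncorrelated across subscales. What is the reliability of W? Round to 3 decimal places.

Var(I+W) = 2 + 2·0.62 = 3.240.
True-score variance = ρ_I + ρ_W + 2·0.62, so 0.8457 = (0.86 + ρ_W + 1.24) / 3.240.
ρ_W = 0.8457·3.240 − 0.86 − 1.24 = 0.640.

0.640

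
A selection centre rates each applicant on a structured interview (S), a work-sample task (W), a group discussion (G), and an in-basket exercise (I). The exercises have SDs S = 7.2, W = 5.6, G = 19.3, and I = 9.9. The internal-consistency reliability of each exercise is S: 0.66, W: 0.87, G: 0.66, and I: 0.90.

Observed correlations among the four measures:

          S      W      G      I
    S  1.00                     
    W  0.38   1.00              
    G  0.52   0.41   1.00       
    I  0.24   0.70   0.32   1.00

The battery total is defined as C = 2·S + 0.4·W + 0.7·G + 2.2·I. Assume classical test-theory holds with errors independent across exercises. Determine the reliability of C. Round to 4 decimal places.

0.8818

Var(C) = 2²·7.2² + 0.4²·5.6² + 0.7²·19.3² + 2.2²·9.9² + 2·[0.8·7.2·5.6·0.38 + 1.4·7.2·19.3·0.52 + 4.4·7.2·9.9·0.24 + 0.28·5.6·19.3·0.41 + 0.88·5.6·9.9·0.70 + 1.54·19.3·9.9·0.32] = 869.266 + 658.82 = 1528.09.
Because errors are independent across components, Cov(Tᵢ,Tⱼ) = Cov(Xᵢ,Xⱼ); the off-diagonal part of the true-score variance is the same as above.
True-score variance = [2²·7.2²·0.66 + 0.4²·5.6²·0.87 + 0.7²·19.3²·0.66 + 2.2²·9.9²·0.90] + 658.82 = 688.618 + 658.82 = 1347.44.
Reliability = 1347.44 / 1528.09 = 0.8818.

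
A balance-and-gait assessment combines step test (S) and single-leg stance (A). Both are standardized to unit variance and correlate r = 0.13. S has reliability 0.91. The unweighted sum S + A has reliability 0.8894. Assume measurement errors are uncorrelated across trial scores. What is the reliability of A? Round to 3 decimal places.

Var(S+A) = 2 + 2·0.13 = 2.260.
True-score variance = ρ_S + ρ_A + 2·0.13, so 0.8894 = (0.91 + ρ_A + 0.26) / 2.260.
ρ_A = 0.8894·2.260 − 0.91 − 0.26 = 0.840.

0.840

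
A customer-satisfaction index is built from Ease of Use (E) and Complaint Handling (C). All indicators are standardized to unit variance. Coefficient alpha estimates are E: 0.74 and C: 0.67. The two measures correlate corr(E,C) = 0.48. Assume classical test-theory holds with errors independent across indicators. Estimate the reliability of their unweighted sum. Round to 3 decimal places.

Var(E+C) = 2 + 2·[0.48] = 2 + 0.96 = 2.96.
Because errors are independent across components, Cov(Tᵢ,Tⱼ) = Cov(Xᵢ,Xⱼ); the off-diagonal part of the true-score variance is the same as above.
True-score variance = [0.74 + 0.67] + 0.96 = 1.41 + 0.96 = 2.37.
Reliability = 2.37 / 2.96 = 0.801.

0.801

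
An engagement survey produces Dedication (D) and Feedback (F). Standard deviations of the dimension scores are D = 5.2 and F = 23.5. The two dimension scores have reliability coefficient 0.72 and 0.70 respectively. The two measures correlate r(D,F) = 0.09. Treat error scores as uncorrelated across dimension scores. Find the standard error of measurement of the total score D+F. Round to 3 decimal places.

13.162

Var(total) = 579.29 + 21.996 = 601.286.
True-score variance = 406.044 + 21.996 = 428.04, so reliability = 0.7119.
Error variance = 601.286 − 428.04 = 173.246; SEM = √173.246 = 13.162.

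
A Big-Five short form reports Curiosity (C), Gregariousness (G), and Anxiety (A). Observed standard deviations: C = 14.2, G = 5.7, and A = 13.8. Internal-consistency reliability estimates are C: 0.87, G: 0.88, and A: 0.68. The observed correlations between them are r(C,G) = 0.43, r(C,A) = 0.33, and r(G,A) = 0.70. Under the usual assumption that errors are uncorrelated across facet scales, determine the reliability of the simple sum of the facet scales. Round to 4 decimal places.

Var(C+G+A) = 14.2² + 5.7² + 13.8² + 2·[14.2·5.7·0.43 + 14.2·13.8·0.33 + 5.7·13.8·0.70] = 424.57 + 309.066 = 733.636.
Because errors are independent across components, Cov(Tᵢ,Tⱼ) = Cov(Xᵢ,Xⱼ); the off-diagonal part of the true-score variance is the same as above.
True-score variance = [14.2²·0.87 + 5.7²·0.88 + 13.8²·0.68] + 309.066 = 333.517 + 309.066 = 642.583.
Reliability = 642.583 / 733.636 = 0.8759.

0.8759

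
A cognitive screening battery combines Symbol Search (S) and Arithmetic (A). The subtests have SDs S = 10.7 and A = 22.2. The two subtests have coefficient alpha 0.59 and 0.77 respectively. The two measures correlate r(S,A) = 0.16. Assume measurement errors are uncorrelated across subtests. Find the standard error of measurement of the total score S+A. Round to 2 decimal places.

Var(total) = 607.33 + 76.0128 = 683.343.
True-score variance = 447.036 + 76.0128 = 523.049, so reliability = 0.7654.
Error variance = 683.343 − 523.049 = 160.294; SEM = √160.294 = 12.66.

12.66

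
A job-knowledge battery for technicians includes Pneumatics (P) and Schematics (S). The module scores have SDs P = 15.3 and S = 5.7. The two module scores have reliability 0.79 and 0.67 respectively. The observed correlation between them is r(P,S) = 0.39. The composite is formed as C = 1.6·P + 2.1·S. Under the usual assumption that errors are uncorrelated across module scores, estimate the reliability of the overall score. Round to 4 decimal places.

Var(C) = 1.6²·15.3² + 2.1²·5.7² + 2·[3.36·15.3·5.7·0.39] = 742.551 + 228.56 = 971.111.
Because errors are independent across components, Cov(Tᵢ,Tⱼ) = Cov(Xᵢ,Xⱼ); the off-diagonal part of the true-score variance is the same as above.
True-score variance = [1.6²·15.3²·0.79 + 2.1²·5.7²·0.67] + 228.56 = 569.422 + 228.56 = 797.982.
Reliability = 797.982 / 971.111 = 0.8217.

0.8217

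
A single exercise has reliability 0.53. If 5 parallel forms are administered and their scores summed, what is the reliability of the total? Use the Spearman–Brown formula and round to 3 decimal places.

ρ_k = kρ / (1 + (k−1)ρ) = 5·0.53 / (1 + 4·0.53) = 2.650 / 3.120 = 0.849.

0.849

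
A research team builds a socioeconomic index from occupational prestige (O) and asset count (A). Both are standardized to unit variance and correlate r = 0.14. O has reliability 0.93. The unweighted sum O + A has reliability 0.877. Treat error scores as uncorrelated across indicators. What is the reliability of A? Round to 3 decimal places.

Var(O+A) = 2 + 2·0.14 = 2.280.
True-score variance = ρ_O + ρ_A + 2·0.14, so 0.877 = (0.93 + ρ_A + 0.28) / 2.280.
ρ_A = 0.877·2.280 − 0.93 − 0.28 = 0.790.

0.790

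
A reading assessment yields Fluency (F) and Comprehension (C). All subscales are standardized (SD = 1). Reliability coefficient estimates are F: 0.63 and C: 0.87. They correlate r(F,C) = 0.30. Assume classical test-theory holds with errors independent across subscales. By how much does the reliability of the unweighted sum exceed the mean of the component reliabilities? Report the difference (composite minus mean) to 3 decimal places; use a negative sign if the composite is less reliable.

Var(sum) = 2 + 0.6 = 2.6; true-score variance = 1.5 + 0.6 = 2.1; composite reliability = 0.8077.
Mean component reliability = 0.7500.
Difference = 0.8077 − 0.7500 = 0.058.

0.058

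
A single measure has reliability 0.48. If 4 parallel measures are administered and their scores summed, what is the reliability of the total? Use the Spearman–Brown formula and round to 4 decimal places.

0.7869

ρ_k = kρ / (1 + (k−1)ρ) = 4·0.48 / (1 + 3·0.48) = 1.920 / 2.440 = 0.7869.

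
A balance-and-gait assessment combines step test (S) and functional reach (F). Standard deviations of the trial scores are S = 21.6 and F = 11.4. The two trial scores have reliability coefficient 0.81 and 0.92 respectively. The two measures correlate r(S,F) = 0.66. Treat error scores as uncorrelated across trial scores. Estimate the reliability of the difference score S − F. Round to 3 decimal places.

0.635

Var(S−F) = 21.6² + 11.4² − 2·21.6·11.4·0.66 = 596.52 − 325.037 = 271.483.
Because errors are independent across components, Cov(Tᵢ,Tⱼ) = Cov(Xᵢ,Xⱼ); the off-diagonal part of the true-score variance is the same as above.
True-score variance = [21.6²·0.81 + 11.4²·0.92] − 325.037 = 497.477 − 325.037 = 172.44.
Reliability = 172.44 / 271.483 = 0.635.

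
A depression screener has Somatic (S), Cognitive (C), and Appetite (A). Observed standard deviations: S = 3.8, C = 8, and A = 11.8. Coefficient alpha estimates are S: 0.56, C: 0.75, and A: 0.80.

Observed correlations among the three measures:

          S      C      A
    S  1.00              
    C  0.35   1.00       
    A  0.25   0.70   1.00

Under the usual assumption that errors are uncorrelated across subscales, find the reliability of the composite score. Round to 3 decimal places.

0.872

Var(S+C+A) = 3.8² + 8² + 11.8² + 2·[3.8·8·0.35 + 3.8·11.8·0.25 + 8·11.8·0.70] = 217.68 + 175.86 = 393.54.
Under uncorrelated errors the observed covariances equal the true-score covariances, so only the own-variance terms attenuate.
True-score variance = [3.8²·0.56 + 8²·0.75 + 11.8²·0.80] + 175.86 = 167.478 + 175.86 = 343.338.
Reliability = 343.338 / 393.54 = 0.872.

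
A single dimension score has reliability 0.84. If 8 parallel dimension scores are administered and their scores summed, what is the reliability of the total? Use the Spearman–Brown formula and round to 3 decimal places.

ρ_k = kρ / (1 + (k−1)ρ) = 8·0.84 / (1 + 7·0.84) = 6.720 / 6.880 = 0.977.

0.977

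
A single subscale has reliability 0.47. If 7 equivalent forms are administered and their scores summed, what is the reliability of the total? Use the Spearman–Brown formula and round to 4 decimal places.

ρ_k = kρ / (1 + (k−1)ρ) = 7·0.47 / (1 + 6·0.47) = 3.290 / 3.820 = 0.8613.

0.8613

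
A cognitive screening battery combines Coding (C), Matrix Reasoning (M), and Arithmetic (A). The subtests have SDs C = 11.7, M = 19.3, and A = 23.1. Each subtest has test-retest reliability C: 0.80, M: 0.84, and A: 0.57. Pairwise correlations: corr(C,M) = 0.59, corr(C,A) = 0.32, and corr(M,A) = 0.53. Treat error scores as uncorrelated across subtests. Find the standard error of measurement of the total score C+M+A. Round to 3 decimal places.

Var(total) = 1042.99 + 912.008 = 1955.
True-score variance = 726.561 + 912.008 = 1638.57, so reliability = 0.8381.
Error variance = 1955 − 1638.57 = 316.429; SEM = √316.429 = 17.788.

17.788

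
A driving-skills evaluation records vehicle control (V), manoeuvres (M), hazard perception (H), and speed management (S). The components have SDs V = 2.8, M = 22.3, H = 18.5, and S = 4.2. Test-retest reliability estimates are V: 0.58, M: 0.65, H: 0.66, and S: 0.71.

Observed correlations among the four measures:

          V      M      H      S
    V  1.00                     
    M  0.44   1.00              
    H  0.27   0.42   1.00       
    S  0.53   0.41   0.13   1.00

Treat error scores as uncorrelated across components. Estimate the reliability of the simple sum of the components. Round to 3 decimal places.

0.787

Var(V+M+H+S) = 2.8² + 22.3² + 18.5² + 4.2² + 2·[2.8·22.3·0.44 + 2.8·18.5·0.27 + 2.8·4.2·0.53 + 22.3·18.5·0.42 + 22.3·4.2·0.41 + 18.5·4.2·0.13] = 865.02 + 538.93 = 1403.95.
With uncorrelated errors the cross-covariances are all true-score covariance, so they carry over unchanged; only the diagonal terms shrink to ρᵢσᵢ².
True-score variance = [2.8²·0.58 + 22.3²·0.65 + 18.5²·0.66 + 4.2²·0.71] + 538.93 = 566.195 + 538.93 = 1105.13.
Reliability = 1105.13 / 1403.95 = 0.787.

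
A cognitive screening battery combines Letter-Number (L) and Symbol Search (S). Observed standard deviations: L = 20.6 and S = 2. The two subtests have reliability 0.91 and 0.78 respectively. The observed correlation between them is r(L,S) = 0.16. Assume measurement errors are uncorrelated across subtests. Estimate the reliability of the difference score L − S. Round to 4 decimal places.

Var(L−S) = 20.6² + 2² − 2·20.6·2·0.16 = 428.36 − 13.184 = 415.176.
Under uncorrelated errors the observed covariances equal the true-score covariances, so only the own-variance terms attenuate.
True-score variance = [20.6²·0.91 + 2²·0.78] − 13.184 = 389.288 − 13.184 = 376.104.
Reliability = 376.104 / 415.176 = 0.9059.

0.9059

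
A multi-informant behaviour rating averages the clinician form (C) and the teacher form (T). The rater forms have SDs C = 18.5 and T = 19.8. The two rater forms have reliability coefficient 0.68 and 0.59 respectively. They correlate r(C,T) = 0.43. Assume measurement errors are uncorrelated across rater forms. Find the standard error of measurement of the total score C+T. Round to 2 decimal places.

Var(total) = 734.29 + 315.018 = 1049.31.
True-score variance = 464.034 + 315.018 = 779.052, so reliability = 0.7424.
Error variance = 1049.31 − 779.052 = 270.256; SEM = √270.256 = 16.44.

16.44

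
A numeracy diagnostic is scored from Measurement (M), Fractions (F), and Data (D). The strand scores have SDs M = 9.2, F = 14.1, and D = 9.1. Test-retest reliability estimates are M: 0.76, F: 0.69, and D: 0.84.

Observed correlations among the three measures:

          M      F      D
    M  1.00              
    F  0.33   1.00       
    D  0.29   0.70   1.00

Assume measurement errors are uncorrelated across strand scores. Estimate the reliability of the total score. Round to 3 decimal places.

Var(M+F+D) = 9.2² + 14.1² + 9.1² + 2·[9.2·14.1·0.33 + 9.2·9.1·0.29 + 14.1·9.1·0.70] = 366.26 + 313.807 = 680.067.
Under uncorrelated errors the observed covariances equal the true-score covariances, so only the own-variance terms attenuate.
True-score variance = [9.2²·0.76 + 14.1²·0.69 + 9.1²·0.84] + 313.807 = 271.066 + 313.807 = 584.872.
Reliability = 584.872 / 680.067 = 0.860.

0.860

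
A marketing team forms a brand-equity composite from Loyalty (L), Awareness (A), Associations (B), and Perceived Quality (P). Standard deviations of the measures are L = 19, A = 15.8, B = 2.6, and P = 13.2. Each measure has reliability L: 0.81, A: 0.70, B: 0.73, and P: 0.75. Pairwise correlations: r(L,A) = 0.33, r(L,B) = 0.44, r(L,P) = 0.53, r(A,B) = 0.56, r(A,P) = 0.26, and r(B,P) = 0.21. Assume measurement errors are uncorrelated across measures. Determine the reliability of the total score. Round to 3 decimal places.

0.871

Var(L+A+B+P) = 19² + 15.8² + 2.6² + 13.2² + 2·[19·15.8·0.33 + 19·2.6·0.44 + 19·13.2·0.53 + 15.8·2.6·0.56 + 15.8·13.2·0.26 + 2.6·13.2·0.21] = 791.64 + 676.327 = 1467.97.
Because errors are independent across components, Cov(Tᵢ,Tⱼ) = Cov(Xᵢ,Xⱼ); the off-diagonal part of the true-score variance is the same as above.
True-score variance = [19²·0.81 + 15.8²·0.70 + 2.6²·0.73 + 13.2²·0.75] + 676.327 = 602.773 + 676.327 = 1279.1.
Reliability = 1279.1 / 1467.97 = 0.871.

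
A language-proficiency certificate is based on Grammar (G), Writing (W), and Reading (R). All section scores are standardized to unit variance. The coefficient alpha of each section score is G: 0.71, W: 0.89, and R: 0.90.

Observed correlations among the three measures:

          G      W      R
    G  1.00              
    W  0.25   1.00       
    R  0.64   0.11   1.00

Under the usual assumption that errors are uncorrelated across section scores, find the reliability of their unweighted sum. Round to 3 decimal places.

Var(G+W+R) = 3 + 2·[0.25 + 0.64 + 0.11] = 3 + 2 = 5.
Under uncorrelated errors the observed covariances equal the true-score covariances, so only the own-variance terms attenuate.
True-score variance = [0.71 + 0.89 + 0.90] + 2 = 2.5 + 2 = 4.5.
Reliability = 4.5 / 5 = 0.900.

0.900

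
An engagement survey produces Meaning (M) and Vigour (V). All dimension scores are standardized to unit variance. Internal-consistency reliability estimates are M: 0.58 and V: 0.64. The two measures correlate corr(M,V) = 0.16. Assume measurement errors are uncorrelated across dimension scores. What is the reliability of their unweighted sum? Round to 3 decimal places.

0.664

Var(M+V) = 2 + 2·[0.16] = 2 + 0.32 = 2.32.
With uncorrelated errors the cross-covariances are all true-score covariance, so they carry over unchanged; only the diagonal terms shrink to ρᵢσᵢ².
True-score variance = [0.58 + 0.64] + 0.32 = 1.22 + 0.32 = 1.54.
Reliability = 1.54 / 2.32 = 0.664.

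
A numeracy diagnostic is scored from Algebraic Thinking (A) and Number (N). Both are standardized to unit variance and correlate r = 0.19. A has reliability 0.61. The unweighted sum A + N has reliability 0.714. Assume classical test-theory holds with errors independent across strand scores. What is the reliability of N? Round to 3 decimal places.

Var(A+N) = 2 + 2·0.19 = 2.380.
True-score variance = ρ_A + ρ_N + 2·0.19, so 0.714 = (0.61 + ρ_N + 0.38) / 2.380.
ρ_N = 0.714·2.380 − 0.61 − 0.38 = 0.709.

0.709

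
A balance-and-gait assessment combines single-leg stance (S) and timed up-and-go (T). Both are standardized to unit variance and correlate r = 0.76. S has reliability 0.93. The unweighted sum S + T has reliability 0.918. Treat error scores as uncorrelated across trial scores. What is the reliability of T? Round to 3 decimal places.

0.781

Var(S+T) = 2 + 2·0.76 = 3.520.
True-score variance = ρ_S + ρ_T + 2·0.76, so 0.918 = (0.93 + ρ_T + 1.52) / 3.520.
ρ_T = 0.918·3.520 − 0.93 − 1.52 = 0.781.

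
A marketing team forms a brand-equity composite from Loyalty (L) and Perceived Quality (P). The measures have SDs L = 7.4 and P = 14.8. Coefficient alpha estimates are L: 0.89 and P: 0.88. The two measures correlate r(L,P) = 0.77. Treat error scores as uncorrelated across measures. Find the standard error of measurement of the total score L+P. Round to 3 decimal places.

5.684

Var(total) = 273.8 + 168.661 = 442.461.
True-score variance = 241.492 + 168.661 = 410.152, so reliability = 0.9270.
Error variance = 442.461 − 410.152 = 32.3084; SEM = √32.3084 = 5.684.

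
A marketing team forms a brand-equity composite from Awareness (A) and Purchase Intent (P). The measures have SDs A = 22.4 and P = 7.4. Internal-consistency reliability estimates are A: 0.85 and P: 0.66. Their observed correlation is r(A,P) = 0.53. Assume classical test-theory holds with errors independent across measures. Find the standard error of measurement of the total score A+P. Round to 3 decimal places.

Var(total) = 556.52 + 175.706 = 732.226.
True-score variance = 462.638 + 175.706 = 638.343, so reliability = 0.8718.
Error variance = 732.226 − 638.343 = 93.8824; SEM = √93.8824 = 9.689.

9.689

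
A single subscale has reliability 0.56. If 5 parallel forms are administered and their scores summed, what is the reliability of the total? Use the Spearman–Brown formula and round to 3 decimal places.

ρ_k = kρ / (1 + (k−1)ρ) = 5·0.56 / (1 + 4·0.56) = 2.800 / 3.240 = 0.864.

0.864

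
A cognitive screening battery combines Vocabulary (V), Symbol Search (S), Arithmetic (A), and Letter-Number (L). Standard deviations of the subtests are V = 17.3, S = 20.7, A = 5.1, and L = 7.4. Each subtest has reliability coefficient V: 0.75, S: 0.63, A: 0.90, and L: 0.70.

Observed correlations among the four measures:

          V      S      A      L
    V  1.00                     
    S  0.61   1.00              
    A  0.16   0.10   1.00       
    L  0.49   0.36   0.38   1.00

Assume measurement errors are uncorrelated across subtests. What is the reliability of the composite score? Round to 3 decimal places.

0.838

Var(V+S+A+L) = 17.3² + 20.7² + 5.1² + 7.4² + 2·[17.3·20.7·0.61 + 17.3·5.1·0.16 + 17.3·7.4·0.49 + 20.7·5.1·0.10 + 20.7·7.4·0.36 + 5.1·7.4·0.38] = 808.55 + 750.673 = 1559.22.
Because errors are independent across components, Cov(Tᵢ,Tⱼ) = Cov(Xᵢ,Xⱼ); the off-diagonal part of the true-score variance is the same as above.
True-score variance = [17.3²·0.75 + 20.7²·0.63 + 5.1²·0.90 + 7.4²·0.70] + 750.673 = 556.157 + 750.673 = 1306.83.
Reliability = 1306.83 / 1559.22 = 0.838.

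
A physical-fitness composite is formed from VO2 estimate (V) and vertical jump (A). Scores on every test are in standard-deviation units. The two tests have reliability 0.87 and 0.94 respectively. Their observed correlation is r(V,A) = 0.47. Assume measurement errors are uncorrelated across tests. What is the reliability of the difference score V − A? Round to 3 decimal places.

0.821

Var(V−A) = 1 + 1 − 2·0.47 = 2 − 0.94 = 1.06.
Under uncorrelated errors the observed covariances equal the true-score covariances, so only the own-variance terms attenuate.
True-score variance = [0.87 + 0.94] − 0.94 = 1.81 − 0.94 = 0.87.
Reliability = 0.87 / 1.06 = 0.821.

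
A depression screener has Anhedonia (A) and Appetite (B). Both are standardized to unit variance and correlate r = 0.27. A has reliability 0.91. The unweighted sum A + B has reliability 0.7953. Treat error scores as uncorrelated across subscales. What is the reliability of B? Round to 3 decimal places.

Var(A+B) = 2 + 2·0.27 = 2.540.
True-score variance = ρ_A + ρ_B + 2·0.27, so 0.7953 = (0.91 + ρ_B + 0.54) / 2.540.
ρ_B = 0.7953·2.540 − 0.91 − 0.54 = 0.570.

0.570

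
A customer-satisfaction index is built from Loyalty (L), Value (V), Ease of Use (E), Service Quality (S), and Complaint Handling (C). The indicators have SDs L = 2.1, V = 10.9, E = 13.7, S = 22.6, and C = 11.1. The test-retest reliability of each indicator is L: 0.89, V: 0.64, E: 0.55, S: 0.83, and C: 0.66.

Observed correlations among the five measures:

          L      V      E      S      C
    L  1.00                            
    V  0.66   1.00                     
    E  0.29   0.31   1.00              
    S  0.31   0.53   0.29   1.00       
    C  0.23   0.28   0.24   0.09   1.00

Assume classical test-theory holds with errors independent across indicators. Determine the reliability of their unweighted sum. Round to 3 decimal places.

Var(L+V+E+S+C) = 2.1² + 10.9² + 13.7² + 22.6² + 11.1² + 2·[2.1·10.9·0.66 + 2.1·13.7·0.29 + 2.1·22.6·0.31 + 2.1·11.1·0.23 + 10.9·13.7·0.31 + 10.9·22.6·0.53 + 10.9·11.1·0.28 + 13.7·22.6·0.29 + 13.7·11.1·0.24 + 22.6·11.1·0.09] = 944.88 + 806.237 = 1751.12.
Under uncorrelated errors the observed covariances equal the true-score covariances, so only the own-variance terms attenuate.
True-score variance = [2.1²·0.89 + 10.9²·0.64 + 13.7²·0.55 + 22.6²·0.83 + 11.1²·0.66] + 806.237 = 688.442 + 806.237 = 1494.68.
Reliability = 1494.68 / 1751.12 = 0.854.

0.854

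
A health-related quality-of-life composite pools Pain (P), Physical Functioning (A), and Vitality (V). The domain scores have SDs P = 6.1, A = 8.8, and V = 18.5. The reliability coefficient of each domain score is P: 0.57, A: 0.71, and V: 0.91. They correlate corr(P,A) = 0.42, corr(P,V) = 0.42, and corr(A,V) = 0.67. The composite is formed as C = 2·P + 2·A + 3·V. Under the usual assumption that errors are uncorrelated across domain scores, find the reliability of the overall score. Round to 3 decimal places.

0.923

Var(C) = 2²·6.1² + 2²·8.8² + 3²·18.5² + 2·[4·6.1·8.8·0.42 + 6·6.1·18.5·0.42 + 6·8.8·18.5·0.67] = 3538.85 + 2058.04 = 5596.89.
Because errors are independent across components, Cov(Tᵢ,Tⱼ) = Cov(Xᵢ,Xⱼ); the off-diagonal part of the true-score variance is the same as above.
True-score variance = [2²·6.1²·0.57 + 2²·8.8²·0.71 + 3²·18.5²·0.91] + 2058.04 = 3107.8 + 2058.04 = 5165.84.
Reliability = 5165.84 / 5596.89 = 0.923.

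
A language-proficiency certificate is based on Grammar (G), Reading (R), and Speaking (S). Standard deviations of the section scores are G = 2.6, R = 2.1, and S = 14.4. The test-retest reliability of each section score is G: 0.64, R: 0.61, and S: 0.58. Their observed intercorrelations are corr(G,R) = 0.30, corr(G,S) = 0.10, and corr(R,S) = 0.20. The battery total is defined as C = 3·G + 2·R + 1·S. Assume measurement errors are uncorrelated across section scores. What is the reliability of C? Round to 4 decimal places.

Var(C) = 3²·2.6² + 2²·2.1² + 14.4² + 2·[6·2.6·2.1·0.30 + 3·2.6·14.4·0.10 + 2·2.1·14.4·0.20] = 285.84 + 66.312 = 352.152.
Because errors are independent across components, Cov(Tᵢ,Tⱼ) = Cov(Xᵢ,Xⱼ); the off-diagonal part of the true-score variance is the same as above.
True-score variance = [3²·2.6²·0.64 + 2²·2.1²·0.61 + 14.4²·0.58] + 66.312 = 169.967 + 66.312 = 236.279.
Reliability = 236.279 / 352.152 = 0.6710.

0.6710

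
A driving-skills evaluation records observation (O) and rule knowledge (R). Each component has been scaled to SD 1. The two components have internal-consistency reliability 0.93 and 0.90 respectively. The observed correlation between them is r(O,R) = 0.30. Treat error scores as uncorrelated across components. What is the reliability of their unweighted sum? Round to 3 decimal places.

0.935

Var(O+R) = 2 + 2·[0.30] = 2 + 0.6 = 2.6.
Under uncorrelated errors the observed covariances equal the true-score covariances, so only the own-variance terms attenuate.
True-score variance = [0.93 + 0.90] + 0.6 = 1.83 + 0.6 = 2.43.
Reliability = 2.43 / 2.6 = 0.935.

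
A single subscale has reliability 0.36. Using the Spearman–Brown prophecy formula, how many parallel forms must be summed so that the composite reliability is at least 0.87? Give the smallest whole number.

12

k ≥ ρ*(1−ρ₁)/(ρ₁(1−ρ*)) = 0.87·0.64 / (0.36·0.13) = 11.897.
Smallest integer k = 12.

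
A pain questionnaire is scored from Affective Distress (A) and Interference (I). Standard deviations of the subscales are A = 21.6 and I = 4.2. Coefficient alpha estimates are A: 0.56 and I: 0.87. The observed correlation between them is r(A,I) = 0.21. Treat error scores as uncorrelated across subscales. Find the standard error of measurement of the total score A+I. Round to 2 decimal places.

Var(total) = 484.2 + 38.1024 = 522.302.
True-score variance = 276.62 + 38.1024 = 314.723, so reliability = 0.6026.
Error variance = 522.302 − 314.723 = 207.58; SEM = √207.58 = 14.41.

14.41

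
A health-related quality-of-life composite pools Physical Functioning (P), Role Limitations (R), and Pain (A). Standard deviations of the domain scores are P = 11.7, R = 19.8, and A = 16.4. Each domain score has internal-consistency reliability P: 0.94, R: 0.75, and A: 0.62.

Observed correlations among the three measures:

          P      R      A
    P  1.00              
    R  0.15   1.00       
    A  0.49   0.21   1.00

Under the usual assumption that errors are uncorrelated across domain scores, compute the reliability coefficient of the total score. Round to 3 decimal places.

0.825

Var(P+R+A) = 11.7² + 19.8² + 16.4² + 2·[11.7·19.8·0.15 + 11.7·16.4·0.49 + 19.8·16.4·0.21] = 797.89 + 393.923 = 1191.81.
Because errors are independent across components, Cov(Tᵢ,Tⱼ) = Cov(Xᵢ,Xⱼ); the off-diagonal part of the true-score variance is the same as above.
True-score variance = [11.7²·0.94 + 19.8²·0.75 + 16.4²·0.62] + 393.923 = 589.462 + 393.923 = 983.385.
Reliability = 983.385 / 1191.81 = 0.825.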